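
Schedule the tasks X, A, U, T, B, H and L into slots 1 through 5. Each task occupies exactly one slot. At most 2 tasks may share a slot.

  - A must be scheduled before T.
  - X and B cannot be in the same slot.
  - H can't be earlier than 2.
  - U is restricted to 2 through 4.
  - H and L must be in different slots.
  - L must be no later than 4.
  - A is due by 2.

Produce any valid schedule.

H -> 2; A -> 1; X -> 3; L -> 1; B -> 4; U -> 2; T -> 3

Checking: A(1) before T(3); H(2) != L(1); X(3) != B(4); L=1 in [1,4]; U=2 in [2,4]; H=2 in [2,5]; A=1 in [1,2]; max 2 per slot (cap 2).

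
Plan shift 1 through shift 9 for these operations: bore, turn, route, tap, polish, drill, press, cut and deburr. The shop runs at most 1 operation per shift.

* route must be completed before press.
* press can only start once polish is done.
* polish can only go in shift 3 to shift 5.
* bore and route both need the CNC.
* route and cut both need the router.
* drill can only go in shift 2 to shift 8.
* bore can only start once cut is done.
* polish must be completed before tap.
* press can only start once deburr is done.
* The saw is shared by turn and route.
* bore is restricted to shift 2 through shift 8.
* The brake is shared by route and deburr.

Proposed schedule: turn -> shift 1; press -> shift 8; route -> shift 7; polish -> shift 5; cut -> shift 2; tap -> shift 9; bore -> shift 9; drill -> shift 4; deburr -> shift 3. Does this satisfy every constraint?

No. bore is restricted to shift 2 through shift 8 is not satisfied.

bore can only start once cut is done — holds.
press can only start once polish is done — holds.
drill can only go in shift 2 to shift 8 — holds.
The shop runs at most 1 operation per shift — violated.
route must be completed before press — holds.
press can only start once deburr is done — holds.
route and cut both need the router — holds.
bore and route both need the CNC — holds.
polish can only go in shift 3 to shift 5 — holds.
The saw is shared by turn and route — holds.
The brake is shared by route and deburr — holds.
polish must be completed before tap — holds.
bore is restricted to shift 2 through shift 8 — violated.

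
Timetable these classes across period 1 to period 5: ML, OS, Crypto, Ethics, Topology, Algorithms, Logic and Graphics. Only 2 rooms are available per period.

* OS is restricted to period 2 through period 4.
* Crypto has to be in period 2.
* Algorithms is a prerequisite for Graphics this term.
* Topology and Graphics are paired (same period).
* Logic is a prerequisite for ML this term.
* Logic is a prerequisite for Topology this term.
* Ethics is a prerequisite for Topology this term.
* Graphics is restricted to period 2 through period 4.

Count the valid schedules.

Splitting on ML: it can be period 2 (2), period 3 (5), period 4 (3), period 5 (21). Listing each branch's schedules as (OS, Crypto, Ethics, Topology, Algorithms, Logic, Graphics) by period number:
ML=period 2: (3,2,1,4,3,1,4) (3,2,3,4,1,1,4) — 2.
ML=period 3: (2,2,1,4,3,1,4) (2,2,3,4,1,1,4) (3,2,1,4,1,2,4) (3,2,1,4,2,1,4) (3,2,2,4,1,1,4) — 5.
ML=period 4: (4,2,1,3,1,2,3) (4,2,1,3,2,1,3) (4,2,2,3,1,1,3) — 3.
ML=period 5: (2,2,1,4,1,3,4) (2,2,1,4,3,1,4) (2,2,1,4,3,3,4) (2,2,3,4,1,1,4) (2,2,3,4,1,3,4) (2,2,3,4,3,1,4) (3,2,1,4,1,2,4) (3,2,1,4,1,3,4) (3,2,1,4,2,1,4) (3,2,1,4,2,3,4) (3,2,1,4,3,1,4) (3,2,1,4,3,2,4) (3,2,2,4,1,1,4) (3,2,2,4,1,3,4) (3,2,2,4,3,1,4) (3,2,3,4,1,1,4) (3,2,3,4,1,2,4) (3,2,3,4,2,1,4) (4,2,1,3,1,2,3) (4,2,1,3,2,1,3) (4,2,2,3,1,1,3) — 21.
Summing: 2 + 5 + 3 + 21 = 31.

31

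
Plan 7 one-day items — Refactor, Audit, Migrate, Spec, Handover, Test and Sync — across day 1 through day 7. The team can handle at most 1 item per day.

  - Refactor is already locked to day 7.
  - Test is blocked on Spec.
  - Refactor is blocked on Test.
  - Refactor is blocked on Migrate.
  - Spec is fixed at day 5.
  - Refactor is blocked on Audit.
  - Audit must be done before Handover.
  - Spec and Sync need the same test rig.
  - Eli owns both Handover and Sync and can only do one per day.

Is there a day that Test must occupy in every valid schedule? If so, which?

Spec is fixed at day 5 and must come before Test, so Test is at least day 6.
Refactor is fixed at day 7 and must come after Test, so Test is at most day 6.
So Test must be day 6.

day 6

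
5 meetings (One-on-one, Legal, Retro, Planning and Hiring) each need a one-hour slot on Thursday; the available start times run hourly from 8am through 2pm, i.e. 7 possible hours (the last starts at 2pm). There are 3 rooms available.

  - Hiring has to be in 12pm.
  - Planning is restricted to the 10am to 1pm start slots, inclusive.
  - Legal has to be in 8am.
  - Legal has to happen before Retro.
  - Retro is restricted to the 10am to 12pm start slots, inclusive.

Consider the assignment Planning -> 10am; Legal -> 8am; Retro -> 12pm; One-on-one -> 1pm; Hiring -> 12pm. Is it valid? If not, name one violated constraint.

Retro is restricted to the 10am to 12pm start slots, inclusive — holds.
Legal has to be in 8am — holds.
Legal has to happen before Retro — holds.
Hiring has to be in 12pm — holds.
Planning is restricted to the 10am to 1pm start slots, inclusive — holds.
There are 3 rooms available — holds.

Valid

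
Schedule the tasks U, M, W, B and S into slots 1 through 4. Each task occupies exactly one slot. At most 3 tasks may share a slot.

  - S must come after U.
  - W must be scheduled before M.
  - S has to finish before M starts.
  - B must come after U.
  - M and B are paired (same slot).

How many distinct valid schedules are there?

11

Splitting on U: it can be 1 (8), 2 (3). Listing each branch's schedules as (M, W, B, S):
U=1: (3,1,3,2) (3,2,3,2) (4,1,4,2) (4,1,4,3) (4,2,4,2) (4,2,4,3) (4,3,4,2) (4,3,4,3) — 8.
U=2: (4,1,4,3) (4,2,4,3) (4,3,4,3) — 3.
Summing: 8 + 3 = 11.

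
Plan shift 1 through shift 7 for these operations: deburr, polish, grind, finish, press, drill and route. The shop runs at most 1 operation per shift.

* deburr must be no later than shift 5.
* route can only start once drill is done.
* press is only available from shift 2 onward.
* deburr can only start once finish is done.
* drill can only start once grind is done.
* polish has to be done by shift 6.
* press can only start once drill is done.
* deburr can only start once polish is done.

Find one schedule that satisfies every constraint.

deburr=shift 3, drill=shift 5, grind=shift 4, finish=shift 2, press=shift 6, route=shift 7, polish=shift 1

Checking: drill(shift 5) before route(shift 7); polish(shift 1) before deburr(shift 3); grind(shift 4) before drill(shift 5); finish(shift 2) before deburr(shift 3); drill(shift 5) before press(shift 6); deburr=shift 3 in [shift 1,shift 5]; polish=shift 1 in [shift 1,shift 6]; press=shift 6 in [shift 2,shift 7]; max 1 per shift (cap 1).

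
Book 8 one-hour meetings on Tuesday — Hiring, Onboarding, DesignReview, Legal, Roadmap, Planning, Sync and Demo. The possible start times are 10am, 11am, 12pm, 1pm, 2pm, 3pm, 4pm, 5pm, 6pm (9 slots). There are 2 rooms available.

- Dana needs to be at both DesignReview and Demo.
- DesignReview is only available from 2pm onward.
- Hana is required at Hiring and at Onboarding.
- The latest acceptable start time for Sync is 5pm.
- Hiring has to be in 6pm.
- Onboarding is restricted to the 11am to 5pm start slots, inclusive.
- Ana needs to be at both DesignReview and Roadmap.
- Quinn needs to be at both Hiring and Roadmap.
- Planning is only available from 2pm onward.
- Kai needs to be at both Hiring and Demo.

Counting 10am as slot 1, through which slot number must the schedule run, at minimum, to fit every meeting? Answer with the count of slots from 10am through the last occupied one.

With at most 2 per slot and 8 meetings, at least 4 slots are needed.
Hiring can't be placed before 6pm — that is slot 9 counting from 10am — so the schedule must run through at least 9 slots.
9 works (last occupied slot: 6pm): for example Legal=10am; Hiring=6pm; DesignReview=2pm; Demo=12pm; Roadmap=11am; Onboarding=11am; Planning=2pm; Sync=10am.

9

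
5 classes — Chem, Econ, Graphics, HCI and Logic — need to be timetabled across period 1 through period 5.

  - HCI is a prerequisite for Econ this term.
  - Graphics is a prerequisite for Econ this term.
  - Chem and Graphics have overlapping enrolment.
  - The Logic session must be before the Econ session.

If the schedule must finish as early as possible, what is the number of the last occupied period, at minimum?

period 2

The precedence chain requires at least 2 distinct periods.
2 works (last occupied period: period 2): for example Chem in period 2; Logic in period 1; Graphics in period 1; HCI in period 1; Econ in period 2.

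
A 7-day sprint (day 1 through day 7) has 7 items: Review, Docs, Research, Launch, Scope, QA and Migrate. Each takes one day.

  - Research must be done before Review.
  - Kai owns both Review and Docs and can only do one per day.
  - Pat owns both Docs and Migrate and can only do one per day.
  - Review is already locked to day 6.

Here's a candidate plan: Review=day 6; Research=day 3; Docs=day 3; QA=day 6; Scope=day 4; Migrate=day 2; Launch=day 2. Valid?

Yes

Pat owns both Docs and Migrate and can only do one per day — holds.
Kai owns both Review and Docs and can only do one per day — holds.
Research must be done before Review — holds.
Review is already locked to day 6 — holds.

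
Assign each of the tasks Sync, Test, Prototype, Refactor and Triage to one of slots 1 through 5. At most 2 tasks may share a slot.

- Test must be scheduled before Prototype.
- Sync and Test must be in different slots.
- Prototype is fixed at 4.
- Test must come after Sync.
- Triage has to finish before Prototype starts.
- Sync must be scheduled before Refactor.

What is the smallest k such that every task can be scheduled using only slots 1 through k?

4

The precedence chain requires at least 3 distinct slots.
With at most 2 per slot and 5 tasks, at least 3 slots are needed.
Prototype can't be placed before 4, so the schedule must run through at least slot 4.
4 works (last occupied slot: 4): for example Triage in 1, Refactor in 2, Prototype in 4, Sync in 1, Test in 2.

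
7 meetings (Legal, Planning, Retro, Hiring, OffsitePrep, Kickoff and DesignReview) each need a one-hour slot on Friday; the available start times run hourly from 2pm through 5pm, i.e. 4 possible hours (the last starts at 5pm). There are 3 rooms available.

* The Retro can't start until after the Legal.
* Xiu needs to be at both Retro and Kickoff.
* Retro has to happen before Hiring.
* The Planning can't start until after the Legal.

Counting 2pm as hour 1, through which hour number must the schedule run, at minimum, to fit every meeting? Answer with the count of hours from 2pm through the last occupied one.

The precedence chain requires at least 3 distinct hours.
With at most 3 per hour and 7 meetings, at least 3 hours are needed.
3 works (last occupied hour: 4pm): for example Kickoff -> 2pm; Legal -> 2pm; Retro -> 3pm; OffsitePrep -> 2pm; Planning -> 3pm; DesignReview -> 3pm; Hiring -> 4pm.

3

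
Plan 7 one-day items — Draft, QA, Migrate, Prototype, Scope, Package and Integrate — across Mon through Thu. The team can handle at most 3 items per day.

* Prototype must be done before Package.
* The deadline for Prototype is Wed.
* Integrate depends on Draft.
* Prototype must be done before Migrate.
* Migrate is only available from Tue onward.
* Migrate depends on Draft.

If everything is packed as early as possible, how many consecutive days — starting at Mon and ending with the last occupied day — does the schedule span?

3 days

The precedence chain requires at least 2 distinct days.
With at most 3 per day and 7 tasks, at least 3 days are needed.
3 works (last occupied day: Wed): for example Package=Tue; Draft=Mon; Migrate=Tue; Integrate=Tue; Scope=Wed; Prototype=Mon; QA=Mon.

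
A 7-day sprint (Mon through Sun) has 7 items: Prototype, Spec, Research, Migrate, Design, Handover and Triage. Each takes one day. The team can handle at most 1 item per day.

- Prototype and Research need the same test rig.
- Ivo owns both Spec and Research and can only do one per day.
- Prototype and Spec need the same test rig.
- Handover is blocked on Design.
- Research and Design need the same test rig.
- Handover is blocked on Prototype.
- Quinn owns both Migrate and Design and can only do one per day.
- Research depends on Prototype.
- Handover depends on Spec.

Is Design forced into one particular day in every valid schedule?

Design can be Mon (e.g. Migrate in Sat, Triage in Sun, Research in Fri, Spec in Wed, Handover in Thu, Design in Mon, Prototype in Tue) or Tue (e.g. Design=Tue; Migrate=Sat; Prototype=Mon; Research=Fri; Spec=Wed; Handover=Thu; Triage=Sun).

No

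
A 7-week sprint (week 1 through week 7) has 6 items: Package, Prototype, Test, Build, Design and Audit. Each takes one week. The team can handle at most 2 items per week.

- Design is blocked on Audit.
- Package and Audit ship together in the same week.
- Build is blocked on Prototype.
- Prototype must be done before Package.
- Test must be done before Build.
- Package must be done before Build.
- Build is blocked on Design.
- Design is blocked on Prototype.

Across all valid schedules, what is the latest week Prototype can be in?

week 4

Downstream work caps Prototype at week 4.
Prototype at week 4 is achievable: Build=week 7; Prototype=week 4; Audit=week 5; Design=week 6; Test=week 1; Package=week 5.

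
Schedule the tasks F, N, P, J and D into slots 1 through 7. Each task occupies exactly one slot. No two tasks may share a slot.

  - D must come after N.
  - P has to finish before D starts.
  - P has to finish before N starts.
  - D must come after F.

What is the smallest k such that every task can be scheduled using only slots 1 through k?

5

The precedence chain requires at least 3 distinct slots.
With at most 1 per slot and 5 tasks, at least 5 slots are needed.
5 works (last occupied slot: 5): for example N -> 2, D -> 4, J -> 5, F -> 3, P -> 1.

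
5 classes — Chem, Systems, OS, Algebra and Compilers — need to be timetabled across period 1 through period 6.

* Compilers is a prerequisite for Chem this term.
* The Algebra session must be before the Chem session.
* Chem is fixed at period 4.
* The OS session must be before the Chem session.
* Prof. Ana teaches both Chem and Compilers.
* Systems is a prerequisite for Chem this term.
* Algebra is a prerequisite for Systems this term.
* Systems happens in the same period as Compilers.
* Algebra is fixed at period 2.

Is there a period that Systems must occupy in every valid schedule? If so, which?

Algebra is fixed at period 2 and must come before Systems, so Systems is at least period 3.
Chem is fixed at period 4 and must come after Systems, so Systems is at most period 3.
So Systems must be period 3.

period 3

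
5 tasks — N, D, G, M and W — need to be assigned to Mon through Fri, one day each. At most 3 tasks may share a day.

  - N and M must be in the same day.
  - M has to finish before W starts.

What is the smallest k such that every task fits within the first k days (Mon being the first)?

The precedence chain requires at least 2 distinct days.
With at most 3 per day and 5 tasks, at least 2 days are needed.
2 works (last occupied day: Tue): for example N in Mon, G in Tue, D in Mon, W in Tue, M in Mon.

2 days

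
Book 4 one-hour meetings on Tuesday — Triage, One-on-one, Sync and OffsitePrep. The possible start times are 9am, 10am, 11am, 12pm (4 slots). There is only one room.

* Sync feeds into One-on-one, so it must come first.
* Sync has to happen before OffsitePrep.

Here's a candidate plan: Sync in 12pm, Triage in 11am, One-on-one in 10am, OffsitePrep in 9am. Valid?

Sync has to happen before OffsitePrep — violated.
Sync feeds into One-on-one, so it must come first — violated.
There is only one room — holds.

No. Sync has to happen before OffsitePrep is not satisfied.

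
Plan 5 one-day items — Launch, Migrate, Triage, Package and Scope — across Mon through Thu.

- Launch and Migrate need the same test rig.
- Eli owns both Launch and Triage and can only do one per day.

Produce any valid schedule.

Scope=Mon; Migrate=Tue; Package=Mon; Launch=Mon; Triage=Tue

Checking: Launch(Mon) != Triage(Tue); Launch(Mon) != Migrate(Tue).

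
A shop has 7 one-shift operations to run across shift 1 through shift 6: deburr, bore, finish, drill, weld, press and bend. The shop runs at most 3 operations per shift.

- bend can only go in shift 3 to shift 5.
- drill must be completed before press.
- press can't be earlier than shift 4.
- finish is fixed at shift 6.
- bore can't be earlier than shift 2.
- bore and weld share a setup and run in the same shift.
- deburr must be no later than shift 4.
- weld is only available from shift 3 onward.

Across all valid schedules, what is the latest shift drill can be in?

Downstream work caps drill at shift 5.
drill at shift 5 is achievable: finish -> shift 6, weld -> shift 3, bore -> shift 3, drill -> shift 5, deburr -> shift 1, press -> shift 6, bend -> shift 3.

shift 5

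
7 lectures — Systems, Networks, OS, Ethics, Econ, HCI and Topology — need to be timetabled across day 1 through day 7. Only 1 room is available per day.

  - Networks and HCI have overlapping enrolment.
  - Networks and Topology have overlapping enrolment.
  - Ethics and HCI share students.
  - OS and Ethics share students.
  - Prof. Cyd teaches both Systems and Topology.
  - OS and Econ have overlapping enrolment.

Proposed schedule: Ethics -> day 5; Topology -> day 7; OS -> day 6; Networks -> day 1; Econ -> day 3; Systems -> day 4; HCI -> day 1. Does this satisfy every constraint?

OS and Ethics share students — holds.
Ethics and HCI share students — holds.
OS and Econ have overlapping enrolment — holds.
Prof. Cyd teaches both Systems and Topology — holds.
Networks and Topology have overlapping enrolment — holds.
Only 1 room is available per day — violated.
Networks and HCI have overlapping enrolment — violated.

No. Networks and HCI have overlapping enrolment is not satisfied.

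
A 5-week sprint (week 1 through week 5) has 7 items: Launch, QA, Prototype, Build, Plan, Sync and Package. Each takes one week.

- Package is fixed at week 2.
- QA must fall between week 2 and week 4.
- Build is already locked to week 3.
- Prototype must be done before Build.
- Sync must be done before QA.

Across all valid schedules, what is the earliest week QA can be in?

QA is available from week 2; QA's own window allows nothing later than week 4.
QA at week 2 is achievable: Sync in week 1; QA in week 2; Prototype in week 1; Launch in week 1; Build in week 3; Plan in week 1; Package in week 2.

week 2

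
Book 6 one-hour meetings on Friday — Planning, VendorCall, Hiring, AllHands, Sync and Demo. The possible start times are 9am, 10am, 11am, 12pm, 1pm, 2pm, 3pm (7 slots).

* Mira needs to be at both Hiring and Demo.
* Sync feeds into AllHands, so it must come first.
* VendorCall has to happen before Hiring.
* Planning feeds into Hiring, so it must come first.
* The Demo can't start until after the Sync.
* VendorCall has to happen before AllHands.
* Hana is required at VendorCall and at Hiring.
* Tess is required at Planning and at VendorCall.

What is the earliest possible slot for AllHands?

Precedence pushes AllHands to at least 10am.
AllHands at 10am is achievable: Planning=10am, Sync=9am, Demo=10am, AllHands=10am, VendorCall=9am, Hiring=11am.

10am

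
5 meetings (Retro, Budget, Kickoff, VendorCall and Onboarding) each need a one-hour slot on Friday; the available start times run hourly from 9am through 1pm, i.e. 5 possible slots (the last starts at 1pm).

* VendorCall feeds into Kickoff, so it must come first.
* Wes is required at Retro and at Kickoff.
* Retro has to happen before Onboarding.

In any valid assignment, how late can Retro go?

12pm

Downstream work caps Retro at 12pm.
Retro at 12pm is achievable: VendorCall in 9am; Onboarding in 1pm; Retro in 12pm; Budget in 9am; Kickoff in 10am.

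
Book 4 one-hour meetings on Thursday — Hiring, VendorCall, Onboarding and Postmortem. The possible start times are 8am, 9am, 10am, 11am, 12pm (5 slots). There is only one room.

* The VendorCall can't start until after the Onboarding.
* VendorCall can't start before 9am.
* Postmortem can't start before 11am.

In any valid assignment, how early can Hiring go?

Hiring at 8am is achievable: Hiring in 8am; VendorCall in 10am; Postmortem in 11am; Onboarding in 9am.

8am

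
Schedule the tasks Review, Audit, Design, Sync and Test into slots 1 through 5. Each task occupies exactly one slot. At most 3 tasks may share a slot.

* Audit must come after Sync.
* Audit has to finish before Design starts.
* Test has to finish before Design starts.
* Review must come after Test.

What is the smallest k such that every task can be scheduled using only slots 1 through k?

3

The precedence chain requires at least 3 distinct slots.
With at most 3 per slot and 5 tasks, at least 2 slots are needed.
3 works (last occupied slot: 3): for example Test in 1; Design in 3; Review in 2; Sync in 1; Audit in 2.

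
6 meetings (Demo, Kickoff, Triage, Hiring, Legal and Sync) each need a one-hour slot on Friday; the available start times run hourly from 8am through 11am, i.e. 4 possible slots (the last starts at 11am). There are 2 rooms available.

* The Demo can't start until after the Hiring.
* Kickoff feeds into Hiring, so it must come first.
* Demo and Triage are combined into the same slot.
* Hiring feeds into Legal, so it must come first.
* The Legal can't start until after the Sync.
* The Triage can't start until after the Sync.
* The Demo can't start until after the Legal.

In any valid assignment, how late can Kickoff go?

8am

Downstream work caps Kickoff at 8am.
Kickoff at 8am is achievable: Legal -> 10am, Demo -> 11am, Hiring -> 9am, Sync -> 8am, Triage -> 11am, Kickoff -> 8am.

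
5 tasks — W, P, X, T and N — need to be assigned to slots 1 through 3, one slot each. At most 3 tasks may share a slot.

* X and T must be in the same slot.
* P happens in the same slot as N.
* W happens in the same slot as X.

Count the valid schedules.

Splitting on W: it can be 1 (2), 2 (2), 3 (2). Listing each branch's schedules as (P, X, T, N):
W=1: (2,1,1,2) (3,1,1,3) — 2.
W=2: (1,2,2,1) (3,2,2,3) — 2.
W=3: (1,3,3,1) (2,3,3,2) — 2.
Summing: 2 + 2 + 2 = 6.

6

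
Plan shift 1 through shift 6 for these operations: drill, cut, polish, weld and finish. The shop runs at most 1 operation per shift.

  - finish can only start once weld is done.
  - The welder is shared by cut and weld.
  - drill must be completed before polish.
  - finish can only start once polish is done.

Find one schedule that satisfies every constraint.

polish -> shift 2, drill -> shift 1, finish -> shift 4, cut -> shift 5, weld -> shift 3

Checking: polish(shift 2) before finish(shift 4); drill(shift 1) before polish(shift 2); weld(shift 3) before finish(shift 4); cut(shift 5) != weld(shift 3); max 1 per shift (cap 1).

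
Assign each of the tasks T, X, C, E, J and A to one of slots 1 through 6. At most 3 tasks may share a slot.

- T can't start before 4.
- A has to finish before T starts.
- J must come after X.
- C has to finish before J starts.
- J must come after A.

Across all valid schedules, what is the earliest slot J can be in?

2

Precedence pushes J to at least 2.
J at 2 is achievable: A -> 1, C -> 1, T -> 4, E -> 2, J -> 2, X -> 1.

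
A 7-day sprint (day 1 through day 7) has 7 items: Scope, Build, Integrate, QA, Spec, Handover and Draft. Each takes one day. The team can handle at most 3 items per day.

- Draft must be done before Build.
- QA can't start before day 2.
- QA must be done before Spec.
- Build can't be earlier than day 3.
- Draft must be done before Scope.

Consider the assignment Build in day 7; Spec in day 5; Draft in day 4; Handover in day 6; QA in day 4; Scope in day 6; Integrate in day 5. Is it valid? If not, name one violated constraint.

QA must be done before Spec — holds.
Build can't be earlier than day 3 — holds.
Draft must be done before Build — holds.
Draft must be done before Scope — holds.
The team can handle at most 3 items per day — holds.
QA can't start before day 2 — holds.

Yes, all constraints hold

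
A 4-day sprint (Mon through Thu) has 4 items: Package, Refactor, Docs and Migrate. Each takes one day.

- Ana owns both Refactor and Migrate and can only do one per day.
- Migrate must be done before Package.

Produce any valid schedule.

Migrate in Mon, Package in Tue, Refactor in Tue, Docs in Mon

Checking: Migrate(Mon) before Package(Tue); Refactor(Tue) != Migrate(Mon).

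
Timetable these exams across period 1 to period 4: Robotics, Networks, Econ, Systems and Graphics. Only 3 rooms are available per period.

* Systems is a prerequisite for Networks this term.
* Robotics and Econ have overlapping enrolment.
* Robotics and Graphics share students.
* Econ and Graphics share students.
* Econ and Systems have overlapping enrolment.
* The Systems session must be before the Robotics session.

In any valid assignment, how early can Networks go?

Precedence pushes Networks to at least period 2.
Networks at period 2 is achievable: Econ in period 3, Systems in period 1, Robotics in period 2, Networks in period 2, Graphics in period 1.

period 2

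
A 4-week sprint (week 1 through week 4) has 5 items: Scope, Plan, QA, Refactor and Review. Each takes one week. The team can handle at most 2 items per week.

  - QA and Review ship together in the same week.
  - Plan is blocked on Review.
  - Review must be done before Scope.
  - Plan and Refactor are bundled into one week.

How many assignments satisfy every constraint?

Splitting on Scope: it can be week 2 (2), week 3 (3), week 4 (3). Listing each branch's schedules as (Plan, QA, Refactor, Review) by week number:
Scope=week 2: (3,1,3,1) (4,1,4,1) — 2.
Scope=week 3: (2,1,2,1) (4,1,4,1) (4,2,4,2) — 3.
Scope=week 4: (2,1,2,1) (3,1,3,1) (3,2,3,2) — 3.
Summing: 2 + 3 + 3 = 8.

8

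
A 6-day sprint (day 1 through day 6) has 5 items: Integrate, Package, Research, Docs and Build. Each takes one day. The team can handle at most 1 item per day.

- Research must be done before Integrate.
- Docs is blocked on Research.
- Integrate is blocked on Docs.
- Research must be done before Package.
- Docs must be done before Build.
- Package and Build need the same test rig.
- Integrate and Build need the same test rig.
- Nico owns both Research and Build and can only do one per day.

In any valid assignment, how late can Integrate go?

day 6

Precedence pushes Integrate to at least day 3.
Integrate at day 6 is achievable: Build -> day 4; Research -> day 1; Docs -> day 2; Integrate -> day 6; Package -> day 3.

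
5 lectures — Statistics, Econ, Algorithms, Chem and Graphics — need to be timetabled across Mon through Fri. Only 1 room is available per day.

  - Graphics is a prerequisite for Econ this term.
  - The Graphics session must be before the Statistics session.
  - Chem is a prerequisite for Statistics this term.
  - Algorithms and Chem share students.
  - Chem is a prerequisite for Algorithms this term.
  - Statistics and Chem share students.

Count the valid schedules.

Splitting on Statistics: it can be Wed (4), Thu (6), Fri (6). Listing each branch's schedules as (Econ, Algorithms, Chem, Graphics):
Statistics=Wed: (Thu,Fri,Mon,Tue) (Thu,Fri,Tue,Mon) (Fri,Thu,Mon,Tue) (Fri,Thu,Tue,Mon) — 4.
Statistics=Thu: (Tue,Fri,Wed,Mon) (Wed,Fri,Mon,Tue) (Wed,Fri,Tue,Mon) (Fri,Tue,Mon,Wed) (Fri,Wed,Mon,Tue) (Fri,Wed,Tue,Mon) — 6.
Statistics=Fri: (Tue,Thu,Wed,Mon) (Wed,Thu,Mon,Tue) (Wed,Thu,Tue,Mon) (Thu,Tue,Mon,Wed) (Thu,Wed,Mon,Tue) (Thu,Wed,Tue,Mon) — 6.
Summing: 4 + 6 + 6 = 16.

16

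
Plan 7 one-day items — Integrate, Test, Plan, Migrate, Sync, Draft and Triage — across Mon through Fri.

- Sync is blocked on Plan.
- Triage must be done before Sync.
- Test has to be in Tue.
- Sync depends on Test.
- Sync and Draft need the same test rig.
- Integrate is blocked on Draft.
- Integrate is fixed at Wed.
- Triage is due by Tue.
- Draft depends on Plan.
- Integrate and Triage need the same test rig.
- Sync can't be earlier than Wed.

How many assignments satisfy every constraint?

Splitting on Migrate: it can be Mon (6), Tue (6), Wed (6), Thu (6), Fri (6). Listing each branch's schedules as (Integrate, Test, Plan, Sync, Draft, Triage):
Migrate=Mon: (Wed,Tue,Mon,Wed,Tue,Mon) (Wed,Tue,Mon,Wed,Tue,Tue) (Wed,Tue,Mon,Thu,Tue,Mon) (Wed,Tue,Mon,Thu,Tue,Tue) (Wed,Tue,Mon,Fri,Tue,Mon) (Wed,Tue,Mon,Fri,Tue,Tue) — 6.
Migrate=Tue: (Wed,Tue,Mon,Wed,Tue,Mon) (Wed,Tue,Mon,Wed,Tue,Tue) (Wed,Tue,Mon,Thu,Tue,Mon) (Wed,Tue,Mon,Thu,Tue,Tue) (Wed,Tue,Mon,Fri,Tue,Mon) (Wed,Tue,Mon,Fri,Tue,Tue) — 6.
Migrate=Wed: (Wed,Tue,Mon,Wed,Tue,Mon) (Wed,Tue,Mon,Wed,Tue,Tue) (Wed,Tue,Mon,Thu,Tue,Mon) (Wed,Tue,Mon,Thu,Tue,Tue) (Wed,Tue,Mon,Fri,Tue,Mon) (Wed,Tue,Mon,Fri,Tue,Tue) — 6.
Migrate=Thu: (Wed,Tue,Mon,Wed,Tue,Mon) (Wed,Tue,Mon,Wed,Tue,Tue) (Wed,Tue,Mon,Thu,Tue,Mon) (Wed,Tue,Mon,Thu,Tue,Tue) (Wed,Tue,Mon,Fri,Tue,Mon) (Wed,Tue,Mon,Fri,Tue,Tue) — 6.
Migrate=Fri: (Wed,Tue,Mon,Wed,Tue,Mon) (Wed,Tue,Mon,Wed,Tue,Tue) (Wed,Tue,Mon,Thu,Tue,Mon) (Wed,Tue,Mon,Thu,Tue,Tue) (Wed,Tue,Mon,Fri,Tue,Mon) (Wed,Tue,Mon,Fri,Tue,Tue) — 6.
Summing: 6 + 6 + 6 + 6 + 6 = 30.

30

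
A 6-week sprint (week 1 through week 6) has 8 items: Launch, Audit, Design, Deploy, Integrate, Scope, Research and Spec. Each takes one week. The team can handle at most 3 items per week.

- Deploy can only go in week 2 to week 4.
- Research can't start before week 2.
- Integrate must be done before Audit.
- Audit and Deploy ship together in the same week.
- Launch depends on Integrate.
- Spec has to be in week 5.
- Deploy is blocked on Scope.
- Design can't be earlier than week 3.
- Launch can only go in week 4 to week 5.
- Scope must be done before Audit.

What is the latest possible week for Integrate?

Downstream work caps Integrate at week 3.
Integrate at week 3 is achievable: Scope in week 1; Launch in week 4; Deploy in week 4; Spec in week 5; Design in week 3; Research in week 2; Integrate in week 3; Audit in week 4.

week 3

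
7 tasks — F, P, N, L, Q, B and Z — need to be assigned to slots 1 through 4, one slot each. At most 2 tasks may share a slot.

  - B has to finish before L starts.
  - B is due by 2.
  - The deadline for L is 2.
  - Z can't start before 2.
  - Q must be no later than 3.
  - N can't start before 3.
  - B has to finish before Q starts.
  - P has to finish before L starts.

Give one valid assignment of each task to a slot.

F in 4, N in 3, L in 2, Z in 3, P in 1, B in 1, Q in 2

Checking: B(1) before L(2); B(1) before Q(2); P(1) before L(2); Q=2 in [1,3]; B=1 in [1,2]; Z=3 in [2,4]; L=2 in [1,2]; N=3 in [3,4]; max 2 per slot (cap 2).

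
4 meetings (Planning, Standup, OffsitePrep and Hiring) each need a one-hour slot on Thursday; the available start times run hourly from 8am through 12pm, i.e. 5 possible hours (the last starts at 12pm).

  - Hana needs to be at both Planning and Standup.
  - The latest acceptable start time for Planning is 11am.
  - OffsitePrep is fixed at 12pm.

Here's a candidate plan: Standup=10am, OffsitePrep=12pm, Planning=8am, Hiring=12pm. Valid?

The latest acceptable start time for Planning is 11am — holds.
OffsitePrep is fixed at 12pm — holds.
Hana needs to be at both Planning and Standup — holds.

Valid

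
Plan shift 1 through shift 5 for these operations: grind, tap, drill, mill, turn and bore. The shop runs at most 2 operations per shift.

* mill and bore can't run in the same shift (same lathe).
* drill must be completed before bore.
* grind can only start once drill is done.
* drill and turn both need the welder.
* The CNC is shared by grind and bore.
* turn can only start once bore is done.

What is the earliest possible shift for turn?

shift 3

Precedence pushes turn to at least shift 3.
turn at shift 3 is achievable: bore in shift 2; tap in shift 1; turn in shift 3; mill in shift 4; drill in shift 1; grind in shift 3.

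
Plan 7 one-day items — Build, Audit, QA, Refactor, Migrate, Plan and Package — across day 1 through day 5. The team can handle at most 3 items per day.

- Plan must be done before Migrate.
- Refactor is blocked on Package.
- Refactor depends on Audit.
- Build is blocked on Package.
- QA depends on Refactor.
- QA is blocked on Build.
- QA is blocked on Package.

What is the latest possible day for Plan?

day 4

Downstream work caps Plan at day 4.
Plan at day 4 is achievable: QA -> day 3, Refactor -> day 2, Migrate -> day 5, Plan -> day 4, Package -> day 1, Audit -> day 1, Build -> day 2.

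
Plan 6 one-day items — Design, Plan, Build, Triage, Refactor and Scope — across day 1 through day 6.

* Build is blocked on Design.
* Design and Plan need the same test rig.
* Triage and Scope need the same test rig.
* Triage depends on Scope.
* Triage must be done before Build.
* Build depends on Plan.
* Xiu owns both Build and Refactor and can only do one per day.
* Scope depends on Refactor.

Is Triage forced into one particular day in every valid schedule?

Triage can be day 3 (e.g. Refactor in day 1, Plan in day 2, Triage in day 3, Scope in day 2, Build in day 4, Design in day 1) or day 4 (e.g. Design in day 1; Plan in day 2; Scope in day 2; Triage in day 4; Build in day 5; Refactor in day 1).

No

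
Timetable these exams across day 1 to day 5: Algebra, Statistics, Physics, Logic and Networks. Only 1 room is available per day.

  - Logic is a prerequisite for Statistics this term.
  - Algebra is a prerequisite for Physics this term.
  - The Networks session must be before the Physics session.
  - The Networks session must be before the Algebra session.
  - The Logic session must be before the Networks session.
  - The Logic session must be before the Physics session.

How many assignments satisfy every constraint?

4

Enumerating: Statistics in day 5; Physics in day 4; Networks in day 2; Logic in day 1; Algebra in day 3 | Logic -> day 1, Algebra -> day 3, Physics -> day 5, Networks -> day 2, Statistics -> day 4 | Statistics -> day 3, Physics -> day 5, Logic -> day 1, Algebra -> day 4, Networks -> day 2 | Statistics=day 2, Networks=day 3, Logic=day 1, Physics=day 5, Algebra=day 4.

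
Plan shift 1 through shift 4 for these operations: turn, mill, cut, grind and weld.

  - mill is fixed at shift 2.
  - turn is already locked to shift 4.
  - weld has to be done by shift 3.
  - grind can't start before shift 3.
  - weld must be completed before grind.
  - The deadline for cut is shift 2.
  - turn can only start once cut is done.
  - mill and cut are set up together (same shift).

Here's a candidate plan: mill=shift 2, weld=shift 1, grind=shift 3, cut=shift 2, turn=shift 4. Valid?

turn is already locked to shift 4 — holds.
weld has to be done by shift 3 — holds.
mill and cut are set up together (same shift) — holds.
weld must be completed before grind — holds.
mill is fixed at shift 2 — holds.
turn can only start once cut is done — holds.
grind can't start before shift 3 — holds.
The deadline for cut is shift 2 — holds.

Yes, all constraints hold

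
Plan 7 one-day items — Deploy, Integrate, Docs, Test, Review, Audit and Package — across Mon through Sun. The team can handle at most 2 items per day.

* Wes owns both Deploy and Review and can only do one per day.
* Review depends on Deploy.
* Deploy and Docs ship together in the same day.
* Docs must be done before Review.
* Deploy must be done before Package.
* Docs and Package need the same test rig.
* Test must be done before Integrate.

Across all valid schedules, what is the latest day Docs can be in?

Sat

Downstream work caps Docs at Sat.
Docs at Sat is achievable: Deploy=Sat; Audit=Mon; Test=Mon; Review=Sun; Integrate=Tue; Docs=Sat; Package=Sun.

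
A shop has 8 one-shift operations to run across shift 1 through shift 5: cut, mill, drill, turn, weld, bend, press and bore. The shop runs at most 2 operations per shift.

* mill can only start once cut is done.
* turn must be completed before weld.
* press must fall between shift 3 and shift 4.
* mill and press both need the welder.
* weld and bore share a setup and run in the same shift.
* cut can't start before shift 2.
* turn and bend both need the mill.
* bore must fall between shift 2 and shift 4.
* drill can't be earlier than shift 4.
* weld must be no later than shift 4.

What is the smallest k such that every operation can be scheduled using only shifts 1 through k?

5

The precedence chain requires at least 2 distinct shifts.
With at most 2 per shift and 8 operations, at least 4 shifts are needed.
drill can't be placed before shift 4, so the schedule must run through at least shift 4.
Could 4 shifts be enough, i.e. nothing placed later than shift 4? First, cut's window within 4 shifts is {shift 2, shift 3, shift 4}; drill's window within 4 shifts is {shift 4}; weld's window within 4 shifts is {shift 1, shift 2, shift 3, shift 4}; press's window within 4 shifts is {shift 3, shift 4}; bore's window within 4 shifts is {shift 2, shift 3, shift 4}; mill must come after cut (at shift 2 or later) → {shift 3, shift 4}; cut must come before mill (at shift 4 or earlier) → {shift 2, shift 3}; weld must come after turn (at shift 1 or later) → {shift 2, shift 3, shift 4}; turn must come before weld (at shift 4 or earlier) → {shift 1, shift 2, shift 3}. turn could then only be at {shift 1, shift 2, shift 3}; try each:
- suppose turn is at shift 1; bend can't share with turn (shift 1) → {shift 2, shift 3, shift 4}; cut, mill, drill, weld, bend, press and bore are all confined to {shift 2, shift 3, shift 4} — 7 operations for 3 shifts at most 2 apiece is too many.
- suppose turn is at shift 2; weld must come after turn (at shift 2 or later) → {shift 3, shift 4}; bore must be in the same shift as weld (in {shift 3, shift 4}) → {shift 3, shift 4}; mill, drill, weld, press and bore are all confined to {shift 3, shift 4} — 5 operations for 2 shifts at most 2 apiece is too many.
- suppose turn is at shift 3; weld must come after turn (at shift 3 or later) → {shift 4}; bore must be in the same shift as weld (in {shift 4}) → {shift 4}; that puts drill, weld and bore all in shift 4 — more than 2 per shift.
Every option fails, so 4 shifts is not enough.
5 works (last occupied shift: shift 5): for example bore=shift 2; press=shift 3; turn=shift 1; mill=shift 4; bend=shift 5; weld=shift 2; cut=shift 3; drill=shift 4.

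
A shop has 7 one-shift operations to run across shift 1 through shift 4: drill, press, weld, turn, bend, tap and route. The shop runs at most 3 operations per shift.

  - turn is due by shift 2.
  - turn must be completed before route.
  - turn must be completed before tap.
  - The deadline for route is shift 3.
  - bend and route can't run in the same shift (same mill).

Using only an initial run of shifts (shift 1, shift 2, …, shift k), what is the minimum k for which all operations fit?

3

The precedence chain requires at least 2 distinct shifts.
With at most 3 per shift and 7 operations, at least 3 shifts are needed.
3 works (last occupied shift: shift 3): for example route=shift 2, drill=shift 1, press=shift 1, turn=shift 1, bend=shift 3, tap=shift 2, weld=shift 2.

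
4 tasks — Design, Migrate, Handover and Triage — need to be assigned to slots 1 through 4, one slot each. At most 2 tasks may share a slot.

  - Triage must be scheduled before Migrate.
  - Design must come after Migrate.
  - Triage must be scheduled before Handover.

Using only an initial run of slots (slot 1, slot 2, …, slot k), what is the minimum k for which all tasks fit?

The precedence chain requires at least 3 distinct slots.
With at most 2 per slot and 4 tasks, at least 2 slots are needed.
3 works (last occupied slot: 3): for example Design=3, Triage=1, Handover=2, Migrate=2.

3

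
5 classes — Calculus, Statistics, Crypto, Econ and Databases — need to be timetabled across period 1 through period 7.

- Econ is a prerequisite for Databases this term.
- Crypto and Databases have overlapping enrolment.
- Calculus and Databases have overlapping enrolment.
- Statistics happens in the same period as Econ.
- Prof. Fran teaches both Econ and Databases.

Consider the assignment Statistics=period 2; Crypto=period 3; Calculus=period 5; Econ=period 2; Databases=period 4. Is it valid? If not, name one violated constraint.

Crypto and Databases have overlapping enrolment — holds.
Prof. Fran teaches both Econ and Databases — holds.
Econ is a prerequisite for Databases this term — holds.
Statistics happens in the same period as Econ — holds.
Calculus and Databases have overlapping enrolment — holds.

Yes, all constraints hold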